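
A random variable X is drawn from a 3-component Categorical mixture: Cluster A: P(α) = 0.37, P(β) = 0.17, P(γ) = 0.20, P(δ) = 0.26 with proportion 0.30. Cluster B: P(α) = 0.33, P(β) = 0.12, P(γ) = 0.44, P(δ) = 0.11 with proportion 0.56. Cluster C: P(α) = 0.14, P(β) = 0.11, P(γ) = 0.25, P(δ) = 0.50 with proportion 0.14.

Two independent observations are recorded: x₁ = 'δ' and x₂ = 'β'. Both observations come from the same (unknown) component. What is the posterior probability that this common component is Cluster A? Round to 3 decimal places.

0.468

P(component k | x) = π_k·f_k(x) / marginal(x), where marginal(x) = Σ_j π_j·f_j(x).
Since both observations come from the same component, the likelihood for component k is f_k(x₁)·f_k(x₂).
  p_A = [0.26] × [0.17] = 0.0442
  p_B = [0.11] × [0.12] = 0.0132
  p_C = [0.5] × [0.11] = 0.055
Unnormalised posteriors:
  π_A·p_A = 0.30 × 0.0442 = 0.01326
  π_B·p_B = 0.56 × 0.0132 = 0.007392
  π_C·p_C = 0.14 × 0.055 = 0.0077
Denominator: 0.01326 + 0.007392 + 0.0077 = 0.028352
P(Cluster A | data) ≈ 0.468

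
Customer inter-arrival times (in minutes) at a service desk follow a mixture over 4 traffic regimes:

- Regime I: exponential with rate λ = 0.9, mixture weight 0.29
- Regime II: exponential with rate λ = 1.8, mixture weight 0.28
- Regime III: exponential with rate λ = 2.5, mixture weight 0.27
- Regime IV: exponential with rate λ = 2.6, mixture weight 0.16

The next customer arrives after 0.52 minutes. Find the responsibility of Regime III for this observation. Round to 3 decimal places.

Apply Bayes' rule: the posterior for each component is proportional to its prior times its likelihood at x.
Component likelihoods at x = 0.52 minutes:
  f_I = 0.563628
  f_II = 0.705948
  f_III = 0.681329
  f_IV = 0.672678
Unnormalised posteriors:
  π_I·f_I = 0.29 × 0.563628 = 0.163452
  π_II·f_II = 0.28 × 0.705948 = 0.197666
  π_III·f_III = 0.27 × 0.681329 = 0.183959
  π_IV·f_IV = 0.16 × 0.672678 = 0.107628
Normaliser: 0.163452 + 0.197666 + 0.183959 + 0.107628 = 0.652705
So the posterior for Regime III is 0.183959 / 0.652705 ≈ 0.282.

0.282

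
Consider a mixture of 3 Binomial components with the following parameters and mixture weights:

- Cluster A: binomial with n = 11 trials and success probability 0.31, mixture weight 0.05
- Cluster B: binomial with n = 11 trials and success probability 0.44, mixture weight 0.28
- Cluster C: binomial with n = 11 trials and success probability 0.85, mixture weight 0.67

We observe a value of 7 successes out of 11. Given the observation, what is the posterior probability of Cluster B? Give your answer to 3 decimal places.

Posterior ∝ prior × likelihood, so P(k | x) ∝ w_k f_k(x); normalise over all components.
Component likelihoods at x = 7 successes out of 11:
  p_A = 0.0205798
  p_B = 0.103618
  p_C = 0.0535564
Weight by the priors:
  w_A·p_A = 0.05 × 0.0205798 = 0.00102899
  w_B·p_B = 0.28 × 0.103618 = 0.029013
  w_C·p_C = 0.67 × 0.0535564 = 0.0358828
Normaliser: 0.00102899 + 0.029013 + 0.0358828 = 0.0659248
Responsibility of Cluster B: 0.029013 / 0.0659248 ≈ 0.440

0.440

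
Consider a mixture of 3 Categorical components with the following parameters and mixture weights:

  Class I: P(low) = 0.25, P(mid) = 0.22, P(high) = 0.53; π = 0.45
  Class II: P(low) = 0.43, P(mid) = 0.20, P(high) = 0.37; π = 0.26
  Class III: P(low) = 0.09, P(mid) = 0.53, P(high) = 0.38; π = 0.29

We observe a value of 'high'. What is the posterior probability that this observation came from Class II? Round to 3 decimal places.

The responsibility of component k is π_k f_k(x) divided by Σ_j π_j f_j(x).
Component likelihoods at x = 'high':
  L_I = 0.53
  L_II = 0.37
  L_III = 0.38
Multiply by the mixture weights:
  π_I·L_I = 0.45 × 0.53 = 0.2385
  π_II·L_II = 0.26 × 0.37 = 0.0962
  π_III·L_III = 0.29 × 0.38 = 0.1102
Marginal: 0.2385 + 0.0962 + 0.1102 = 0.4449
P(Class II | x) = 0.0962 / 0.4449 ≈ 0.216

0.216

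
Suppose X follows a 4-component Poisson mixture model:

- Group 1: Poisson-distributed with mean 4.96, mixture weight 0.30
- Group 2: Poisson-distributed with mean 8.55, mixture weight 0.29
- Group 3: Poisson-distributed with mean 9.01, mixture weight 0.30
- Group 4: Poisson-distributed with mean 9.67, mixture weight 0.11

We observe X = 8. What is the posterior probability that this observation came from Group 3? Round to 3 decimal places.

P(component k | x) = P(Z=k)·f_k(x) / marginal(x), where marginal(x) = Σ_j P(Z=j)·f_j(x).
Component likelihoods at x = 8:
  L_1 = e^(−4.96)·4.96^8/8! = 0.0637136
  L_2 = e^(−8.55)·8.55^8/8! = 0.137085
  L_3 = e^(−9.01)·9.01^8/8! = 0.131609
  L_4 = e^(−9.67)·9.67^8/8! = 0.119747
Weight by the priors:
  P(Z=1)·L_1 = 0.30 × 0.0637136 = 0.0191141
  P(Z=2)·L_2 = 0.29 × 0.137085 = 0.0397547
  P(Z=3)·L_3 = 0.30 × 0.131609 = 0.0394826
  P(Z=4)·L_4 = 0.11 × 0.119747 = 0.0131721
Evidence: 0.0191141 + 0.0397547 + 0.0394826 + 0.0131721 = 0.111524
So the posterior for Group 3 is 0.0394826 / 0.111524 ≈ 0.354.

0.354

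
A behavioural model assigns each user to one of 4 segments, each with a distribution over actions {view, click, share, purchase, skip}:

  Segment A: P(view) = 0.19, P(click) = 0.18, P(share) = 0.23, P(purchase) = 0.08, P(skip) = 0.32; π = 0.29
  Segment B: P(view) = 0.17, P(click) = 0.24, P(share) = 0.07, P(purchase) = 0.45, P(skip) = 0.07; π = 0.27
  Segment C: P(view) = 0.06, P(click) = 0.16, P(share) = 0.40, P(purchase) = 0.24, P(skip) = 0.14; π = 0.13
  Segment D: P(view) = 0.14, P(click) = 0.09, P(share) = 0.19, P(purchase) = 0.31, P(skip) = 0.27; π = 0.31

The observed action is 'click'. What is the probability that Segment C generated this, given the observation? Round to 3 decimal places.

0.126

Posterior ∝ prior × likelihood, so P(k | x) ∝ P(Z=k) f_k(x); normalise over all components.
Categorical probabilities:
  L_A = P(click | comp) = 0.18
  L_B = P(click | comp) = 0.24
  L_C = P(click | comp) = 0.16
  L_D = P(click | comp) = 0.09
Multiply by the mixture weights:
  P(Z=A)·L_A = 0.29 × 0.18 = 0.0522
  P(Z=B)·L_B = 0.27 × 0.24 = 0.0648
  P(Z=C)·L_C = 0.13 × 0.16 = 0.0208
  P(Z=D)·L_D = 0.31 × 0.09 = 0.0279
Evidence: 0.0522 + 0.0648 + 0.0208 + 0.0279 = 0.1657
So the posterior for Segment C is 0.0208 / 0.1657 ≈ 0.126.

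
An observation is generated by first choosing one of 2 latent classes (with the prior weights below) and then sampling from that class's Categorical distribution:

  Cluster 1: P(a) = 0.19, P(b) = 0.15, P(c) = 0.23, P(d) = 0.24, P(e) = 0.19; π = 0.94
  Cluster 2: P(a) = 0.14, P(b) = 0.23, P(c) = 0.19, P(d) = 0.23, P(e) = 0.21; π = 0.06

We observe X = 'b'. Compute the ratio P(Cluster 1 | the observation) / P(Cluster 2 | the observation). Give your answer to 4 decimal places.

10.2174

Only the two components matter; the odds are (w_i f_i(x)) / (w_j f_j(x)).
Component likelihoods at x = 'b':
  f_1 = 0.15
  f_2 = 0.23
Odds = (0.94/0.06) × (0.15/0.23) = 15.6667 × 0.652174 ≈ 10.2174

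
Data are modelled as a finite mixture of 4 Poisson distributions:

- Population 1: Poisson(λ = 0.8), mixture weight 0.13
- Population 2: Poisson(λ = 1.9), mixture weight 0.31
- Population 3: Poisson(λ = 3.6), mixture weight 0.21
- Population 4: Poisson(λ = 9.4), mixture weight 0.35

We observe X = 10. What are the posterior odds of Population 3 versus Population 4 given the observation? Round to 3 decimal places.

Posterior odds = (π_i f_i(x)) / (π_j f_j(x)); the normalising sum cancels.
Evaluate each component's likelihood at the observed value:
  p_1 = e^(−0.8)·0.8^10/10! = 1.32954e-08
  p_2 = e^(−1.9)·1.9^10/10! = 2.52705e-05
  p_3 = e^(−3.6)·3.6^10/10! = 0.00275297
  p_4 = e^(−9.4)·9.4^10/10! = 0.122786
Odds = (0.21/0.35) × (0.00275297/0.122786) = 0.6 × 0.022421 ≈ 0.013

0.013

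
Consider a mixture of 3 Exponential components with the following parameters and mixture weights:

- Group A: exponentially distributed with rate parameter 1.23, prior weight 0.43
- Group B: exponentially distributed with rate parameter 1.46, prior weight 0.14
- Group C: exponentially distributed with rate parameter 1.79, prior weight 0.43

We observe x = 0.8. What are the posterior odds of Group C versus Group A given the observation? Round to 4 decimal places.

0.9298

Posterior odds = (P(Z=i) f_i(x)) / (P(Z=j) f_j(x)); the normalising sum cancels.
Evaluate each component's likelihood at the observed value:
  L_A = 1.23·e^(−1.23·0.8) = 1.23·e^(−0.9840) = 0.45979
  L_B = 1.46·e^(−1.46·0.8) = 1.46·e^(−1.1680) = 0.454043
  L_C = 1.79·e^(−1.79·0.8) = 1.79·e^(−1.4320) = 0.427507
Odds = (0.43/0.43) × (0.427507/0.45979) = 1 × 0.929788 ≈ 0.9298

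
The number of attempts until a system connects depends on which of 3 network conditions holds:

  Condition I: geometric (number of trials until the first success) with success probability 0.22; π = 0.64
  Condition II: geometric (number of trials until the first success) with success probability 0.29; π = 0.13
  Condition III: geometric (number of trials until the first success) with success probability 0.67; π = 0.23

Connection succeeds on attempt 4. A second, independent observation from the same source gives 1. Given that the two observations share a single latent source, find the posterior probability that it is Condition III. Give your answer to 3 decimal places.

0.166

The responsibility of component k is P(Z=k) f_k(x) divided by Σ_j P(Z=j) f_j(x).
Since both observations come from the same component, the likelihood for component k is f_k(x₁)·f_k(x₂).
  p_I = [0.22·(1−0.22)^3 = 0.22·0.474552 = 0.104401] × [0.22] = 0.0229683
  p_II = [0.29·(1−0.29)^3 = 0.29·0.357911 = 0.103794] × [0.29] = 0.0301003
  p_III = [0.67·(1−0.67)^3 = 0.67·0.035937 = 0.0240778] × [0.67] = 0.0161321
Weight by the priors:
  P(Z=I)·p_I = 0.64 × 0.0229683 = 0.0146997
  P(Z=II)·p_II = 0.13 × 0.0301003 = 0.00391304
  P(Z=III)·p_III = 0.23 × 0.0161321 = 0.00371039
Sum: 0.0146997 + 0.00391304 + 0.00371039 = 0.0223232
P(Condition III | x) ≈ 0.166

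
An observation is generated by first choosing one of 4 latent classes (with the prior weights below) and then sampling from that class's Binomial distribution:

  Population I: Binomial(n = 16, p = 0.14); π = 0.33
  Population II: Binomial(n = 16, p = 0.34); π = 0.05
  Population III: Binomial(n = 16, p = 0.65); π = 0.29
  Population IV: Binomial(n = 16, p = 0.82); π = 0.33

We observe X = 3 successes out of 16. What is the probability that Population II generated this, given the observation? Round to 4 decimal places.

P(component k | x) = w_k·f_k(x) / marginal(x), where marginal(x) = Σ_j w_j·f_j(x).
Evaluate each component's likelihood at the observed value:
  L_I = 0.216298
  L_II = 0.0992421
  L_III = 0.000181892
  L_IV = 6.42943e-08
Unnormalised posteriors:
  w_I·L_I = 0.33 × 0.216298 = 0.0713783
  w_II·L_II = 0.05 × 0.0992421 = 0.0049621
  w_III·L_III = 0.29 × 0.000181892 = 5.27486e-05
  w_IV·L_IV = 0.33 × 6.42943e-08 = 2.12171e-08
Sum: 0.0713783 + 0.0049621 + 5.27486e-05 + 2.12171e-08 = 0.0763931
So the posterior for Population II is 0.0049621 / 0.0763931 ≈ 0.0650.

0.0650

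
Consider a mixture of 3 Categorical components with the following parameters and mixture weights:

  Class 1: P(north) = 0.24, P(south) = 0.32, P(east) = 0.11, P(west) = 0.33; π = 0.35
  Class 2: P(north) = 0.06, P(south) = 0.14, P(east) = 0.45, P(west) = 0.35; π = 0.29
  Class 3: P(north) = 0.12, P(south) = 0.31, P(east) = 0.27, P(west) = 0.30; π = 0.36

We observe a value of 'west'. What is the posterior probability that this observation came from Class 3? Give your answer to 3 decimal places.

P(component k | x) = P(Z=k)·f_k(x) / marginal(x), where marginal(x) = Σ_j P(Z=j)·f_j(x).
Evaluate each component's likelihood at the observed value:
  L_1 = 0.33
  L_2 = 0.35
  L_3 = 0.3
Multiply by the mixture weights:
  P(Z=1)·L_1 = 0.35 × 0.33 = 0.1155
  P(Z=2)·L_2 = 0.29 × 0.35 = 0.1015
  P(Z=3)·L_3 = 0.36 × 0.3 = 0.108
Evidence: 0.1155 + 0.1015 + 0.108 = 0.325
P(Class 3 | data) ≈ 0.332

0.332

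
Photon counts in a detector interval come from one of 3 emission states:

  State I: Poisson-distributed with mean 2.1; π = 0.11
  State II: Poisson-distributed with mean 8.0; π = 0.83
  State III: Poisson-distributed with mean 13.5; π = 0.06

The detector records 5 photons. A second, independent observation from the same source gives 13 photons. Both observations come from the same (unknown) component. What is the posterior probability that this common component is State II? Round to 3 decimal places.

The responsibility of component k is w_k f_k(x) divided by Σ_j w_j f_j(x).
Since both observations come from the same component, the likelihood for component k is f_k(x₁)·f_k(x₂).
  p_I = [e^(−2.1)·2.1^5/5! = 0.041677] × [3.03775e-07] = 1.26604e-08
  p_II = [e^(−8.0)·8.0^5/5! = 0.0916037] × [0.0296165] = 0.00271298
  p_III = [e^(−13.5)·13.5^5/5! = 0.00512286] × [0.108914] = 0.00055795
Weight by the priors:
  w_I·p_I = 0.11 × 1.26604e-08 = 1.39265e-09
  w_II·p_II = 0.83 × 0.00271298 = 0.00225177
  w_III·p_III = 0.06 × 0.00055795 = 3.3477e-05
Normaliser: 1.39265e-09 + 0.00225177 + 3.3477e-05 = 0.00228525
Responsibility of State II: 0.00225177 / 0.00228525 ≈ 0.985

0.985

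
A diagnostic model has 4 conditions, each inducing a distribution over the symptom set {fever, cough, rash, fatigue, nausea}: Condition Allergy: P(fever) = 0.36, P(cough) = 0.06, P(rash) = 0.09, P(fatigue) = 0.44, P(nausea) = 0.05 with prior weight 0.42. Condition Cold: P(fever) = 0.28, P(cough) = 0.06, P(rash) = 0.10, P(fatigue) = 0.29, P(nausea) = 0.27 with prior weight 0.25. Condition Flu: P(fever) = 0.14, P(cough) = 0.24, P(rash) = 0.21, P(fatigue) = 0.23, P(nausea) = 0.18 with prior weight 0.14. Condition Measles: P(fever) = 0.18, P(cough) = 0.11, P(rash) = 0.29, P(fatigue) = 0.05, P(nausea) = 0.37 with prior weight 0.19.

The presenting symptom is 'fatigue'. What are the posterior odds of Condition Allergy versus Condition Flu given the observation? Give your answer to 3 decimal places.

5.739

Since P(k|x) ∝ π_k f_k(x), the posterior odds are π_i f_i(x) / (π_j f_j(x)).
Categorical probabilities:
  f_Allergy = P(fatigue | comp) = 0.44
  f_Cold = P(fatigue | comp) = 0.29
  f_Flu = P(fatigue | comp) = 0.23
  f_Measles = P(fatigue | comp) = 0.05
Posterior odds = (π_Allergy·f_Allergy) / (π_Flu·f_Flu) = (0.42·0.44) / (0.14·0.23) = 0.1848 / 0.0322 ≈ 5.739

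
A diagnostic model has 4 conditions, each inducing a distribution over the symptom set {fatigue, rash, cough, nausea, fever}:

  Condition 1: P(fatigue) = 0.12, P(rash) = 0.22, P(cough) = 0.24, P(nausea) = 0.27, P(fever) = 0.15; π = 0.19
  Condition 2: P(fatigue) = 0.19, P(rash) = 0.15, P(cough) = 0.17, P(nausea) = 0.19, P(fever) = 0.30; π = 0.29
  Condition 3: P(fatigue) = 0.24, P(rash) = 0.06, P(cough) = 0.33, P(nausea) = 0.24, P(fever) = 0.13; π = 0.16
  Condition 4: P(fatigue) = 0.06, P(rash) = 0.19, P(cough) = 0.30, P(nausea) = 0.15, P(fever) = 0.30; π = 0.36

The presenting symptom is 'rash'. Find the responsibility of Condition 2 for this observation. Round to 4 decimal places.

Posterior ∝ prior × likelihood, so P(k | x) ∝ π_k f_k(x); normalise over all components.
Component likelihoods at x = 'rash':
  f_1 = 0.22
  f_2 = 0.15
  f_3 = 0.06
  f_4 = 0.19
Unnormalised posteriors:
  π_1·f_1 = 0.19 × 0.22 = 0.0418
  π_2·f_2 = 0.29 × 0.15 = 0.0435
  π_3·f_3 = 0.16 × 0.06 = 0.0096
  π_4·f_4 = 0.36 × 0.19 = 0.0684
Sum: 0.0418 + 0.0435 + 0.0096 + 0.0684 = 0.1633
P(Condition 2 | 'rash') = 0.0435 / 0.1633 ≈ 0.2664

0.2664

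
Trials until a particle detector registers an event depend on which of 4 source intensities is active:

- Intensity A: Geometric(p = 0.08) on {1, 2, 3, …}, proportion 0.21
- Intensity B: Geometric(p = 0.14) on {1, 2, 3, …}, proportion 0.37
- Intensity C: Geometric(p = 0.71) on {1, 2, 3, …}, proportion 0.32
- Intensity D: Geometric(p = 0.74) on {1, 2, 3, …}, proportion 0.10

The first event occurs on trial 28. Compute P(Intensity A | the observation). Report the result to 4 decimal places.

The responsibility of component k is w_k f_k(x) divided by Σ_j w_j f_j(x).
Component likelihoods at x = 28:
  L_A = 0.00842095
  L_B = 0.00238554
  L_C = 2.16773e-15
  L_D = 1.18444e-16
Unnormalised posteriors:
  w_A·L_A = 0.21 × 0.00842095 = 0.0017684
  w_B·L_B = 0.37 × 0.00238554 = 0.000882649
  w_C·L_C = 0.32 × 2.16773e-15 = 6.93672e-16
  w_D·L_D = 0.10 × 1.18444e-16 = 1.18444e-17
Sum: 0.0017684 + 0.000882649 + 6.93672e-16 + 1.18444e-17 = 0.00265105
So the posterior for Intensity A is 0.0017684 / 0.00265105 ≈ 0.6671.

0.6671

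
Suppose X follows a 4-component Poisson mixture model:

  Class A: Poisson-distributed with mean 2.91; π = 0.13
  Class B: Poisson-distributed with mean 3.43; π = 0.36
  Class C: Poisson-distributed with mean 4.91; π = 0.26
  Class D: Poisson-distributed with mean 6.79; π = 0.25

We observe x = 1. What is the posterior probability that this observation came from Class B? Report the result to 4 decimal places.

0.5560

Apply Bayes' rule: the posterior for each component is proportional to its prior times its likelihood at x.
Poisson probabilities:
  p_A = 0.158524
  p_B = 0.111087
  p_C = 0.0361989
  p_D = 0.00763854
Prior × likelihood for each component:
  π_A·p_A = 0.13 × 0.158524 = 0.0206082
  π_B·p_B = 0.36 × 0.111087 = 0.0399914
  π_C·p_C = 0.26 × 0.0361989 = 0.00941172
  π_D·p_D = 0.25 × 0.00763854 = 0.00190963
Marginal: 0.0206082 + 0.0399914 + 0.00941172 + 0.00190963 = 0.0719209
So the posterior for Class B is 0.0399914 / 0.0719209 ≈ 0.5560.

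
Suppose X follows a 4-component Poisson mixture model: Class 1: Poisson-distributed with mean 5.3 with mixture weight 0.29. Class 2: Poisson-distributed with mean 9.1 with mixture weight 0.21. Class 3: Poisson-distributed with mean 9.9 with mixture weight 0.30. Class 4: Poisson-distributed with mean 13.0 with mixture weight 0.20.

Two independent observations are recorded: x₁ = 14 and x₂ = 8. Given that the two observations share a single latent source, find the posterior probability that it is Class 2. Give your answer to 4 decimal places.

Apply Bayes' rule: the posterior for each component is proportional to its prior times its likelihood at x.
Since both observations come from the same component, the likelihood for component k is f_k(x₁)·f_k(x₂).
  p_1 = [e^(−5.3)·5.3^14/14! = 0.00079012] × [0.0770772] = 6.09002e-05
  p_2 = [e^(−9.1)·9.1^14/14! = 0.0342051] × [0.130236] = 0.00445474
  p_3 = [e^(−9.9)·9.9^14/14! = 0.0499999] × [0.114827] = 0.00574136
  p_4 = [e^(−13.0)·13.0^14/14! = 0.102087] × [0.0457297] = 0.0046684
Multiply by the mixture weights:
  π_1·p_1 = 0.29 × 6.09002e-05 = 1.76611e-05
  π_2·p_2 = 0.21 × 0.00445474 = 0.000935495
  π_3·p_3 = 0.30 × 0.00574136 = 0.00172241
  π_4·p_4 = 0.20 × 0.0046684 = 0.000933681
Sum: 1.76611e-05 + 0.000935495 + 0.00172241 + 0.000933681 = 0.00360924
P(Class 2 | data) = 0.000935495 / 0.00360924 ≈ 0.2592

0.2592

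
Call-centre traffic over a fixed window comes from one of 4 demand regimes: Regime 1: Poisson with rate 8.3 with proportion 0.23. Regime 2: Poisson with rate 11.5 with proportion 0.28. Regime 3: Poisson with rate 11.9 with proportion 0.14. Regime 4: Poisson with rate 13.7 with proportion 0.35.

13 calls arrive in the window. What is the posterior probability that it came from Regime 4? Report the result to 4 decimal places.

0.4264

The responsibility of component k is π_k f_k(x) divided by Σ_j π_j f_j(x).
Component likelihoods at x = 13 calls:
  f_1 = e^(−8.3)·8.3^13/13! = 0.0354071
  f_2 = e^(−11.5)·11.5^13/13! = 0.100093
  f_3 = e^(−11.9)·11.9^13/13! = 0.104647
  f_4 = e^(−13.7)·13.7^13/13! = 0.107957
Multiply by the mixture weights:
  π_1·f_1 = 0.23 × 0.0354071 = 0.00814364
  π_2·f_2 = 0.28 × 0.100093 = 0.0280261
  π_3·f_3 = 0.14 × 0.104647 = 0.0146505
  π_4·f_4 = 0.35 × 0.107957 = 0.0377851
Denominator: 0.00814364 + 0.0280261 + 0.0146505 + 0.0377851 = 0.0886054
P(Regime 4 | the observation) = 0.0377851 / 0.0886054 ≈ 0.4264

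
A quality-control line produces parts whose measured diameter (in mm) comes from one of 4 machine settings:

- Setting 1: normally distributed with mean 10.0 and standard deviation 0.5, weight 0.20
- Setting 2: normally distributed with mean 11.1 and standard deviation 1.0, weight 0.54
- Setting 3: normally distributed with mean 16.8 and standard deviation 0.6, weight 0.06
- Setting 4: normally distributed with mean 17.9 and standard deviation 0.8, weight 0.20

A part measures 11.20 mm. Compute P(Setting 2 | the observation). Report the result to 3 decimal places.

0.960

Apply Bayes' rule: the posterior for each component is proportional to its prior times its likelihood at x.
Normal densities:
  p_1 = (1/(0.5·√(2π)))·exp(−(11.20−10.0)²/(2·0.5²)) = 0.797885·exp(-2.88000) = 0.0447891
  p_2 = (1/(1.0·√(2π)))·exp(−(11.20−11.1)²/(2·1.0²)) = 0.398942·exp(-0.00500) = 0.396953
  p_3 = (1/(0.6·√(2π)))·exp(−(11.20−16.8)²/(2·0.6²)) = 0.664904·exp(-43.55556) = 8.06903e-20
  p_4 = (1/(0.8·√(2π)))·exp(−(11.20−17.9)²/(2·0.8²)) = 0.498678·exp(-35.07031) = 2.93074e-16
Weight by the priors:
  π_1·p_1 = 0.20 × 0.0447891 = 0.00895781
  π_2·p_2 = 0.54 × 0.396953 = 0.214354
  π_3·p_3 = 0.06 × 8.06903e-20 = 4.84142e-21
  π_4·p_4 = 0.20 × 2.93074e-16 = 5.86147e-17
Denominator: 0.00895781 + 0.214354 + 4.84142e-21 + 5.86147e-17 = 0.223312
So the posterior for Setting 2 is 0.214354 / 0.223312 ≈ 0.960.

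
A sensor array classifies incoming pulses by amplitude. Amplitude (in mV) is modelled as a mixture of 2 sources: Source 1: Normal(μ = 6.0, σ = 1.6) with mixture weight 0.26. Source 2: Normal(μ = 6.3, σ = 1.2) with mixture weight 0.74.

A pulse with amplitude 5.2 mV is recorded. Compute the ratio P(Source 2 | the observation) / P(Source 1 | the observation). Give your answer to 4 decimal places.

The posterior odds equal the prior odds times the likelihood ratio: (π_i/π_j)·(f_i(x)/f_j(x)).
Component likelihoods at x = 5.2 mV:
  p_1 = 0.220041
  p_2 = 0.218406
0.161621 / 0.0572106 ≈ 2.8250

2.8250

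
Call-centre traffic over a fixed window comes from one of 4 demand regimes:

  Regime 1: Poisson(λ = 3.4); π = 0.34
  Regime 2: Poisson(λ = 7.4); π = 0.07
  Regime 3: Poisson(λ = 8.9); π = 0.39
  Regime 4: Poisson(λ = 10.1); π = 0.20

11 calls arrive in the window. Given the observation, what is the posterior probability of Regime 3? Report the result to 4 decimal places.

0.5774

The responsibility of component k is w_k f_k(x) divided by Σ_j w_j f_j(x).
Poisson probabilities:
  p_1 = e^(−3.4)·3.4^11/11! = 0.000586828
  p_2 = e^(−7.4)·7.4^11/11! = 0.0557974
  p_3 = e^(−8.9)·8.9^11/11! = 0.094823
  p_4 = e^(−10.1)·10.1^11/11! = 0.114817
Prior × likelihood for each component:
  w_1·p_1 = 0.34 × 0.000586828 = 0.000199522
  w_2·p_2 = 0.07 × 0.0557974 = 0.00390582
  w_3·p_3 = 0.39 × 0.094823 = 0.036981
  w_4·p_4 = 0.20 × 0.114817 = 0.0229633
Denominator: 0.000199522 + 0.00390582 + 0.036981 + 0.0229633 = 0.0640496
P(Regime 3 | data) ≈ 0.5774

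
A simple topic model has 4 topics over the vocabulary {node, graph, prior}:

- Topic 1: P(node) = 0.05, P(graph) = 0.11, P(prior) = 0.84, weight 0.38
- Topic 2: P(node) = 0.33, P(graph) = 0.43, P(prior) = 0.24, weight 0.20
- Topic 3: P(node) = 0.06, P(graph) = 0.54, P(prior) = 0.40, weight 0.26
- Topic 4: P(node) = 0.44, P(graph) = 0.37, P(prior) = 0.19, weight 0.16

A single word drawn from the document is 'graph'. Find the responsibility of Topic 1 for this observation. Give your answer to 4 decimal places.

0.1277

The responsibility of component k is w_k f_k(x) divided by Σ_j w_j f_j(x).
Categorical probabilities:
  L_1 = 0.11
  L_2 = 0.43
  L_3 = 0.54
  L_4 = 0.37
Weight by the priors:
  w_1·L_1 = 0.38 × 0.11 = 0.0418
  w_2·L_2 = 0.20 × 0.43 = 0.086
  w_3·L_3 = 0.26 × 0.54 = 0.1404
  w_4·L_4 = 0.16 × 0.37 = 0.0592
Denominator: 0.0418 + 0.086 + 0.1404 + 0.0592 = 0.3274
So the posterior for Topic 1 is 0.0418 / 0.3274 ≈ 0.1277.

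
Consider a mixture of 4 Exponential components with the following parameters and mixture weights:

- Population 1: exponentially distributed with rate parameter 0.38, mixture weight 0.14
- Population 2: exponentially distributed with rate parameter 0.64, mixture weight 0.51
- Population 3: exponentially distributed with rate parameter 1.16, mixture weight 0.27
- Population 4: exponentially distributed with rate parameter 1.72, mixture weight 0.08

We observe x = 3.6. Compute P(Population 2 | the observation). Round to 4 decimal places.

Posterior ∝ prior × likelihood, so P(k | x) ∝ π_k f_k(x); normalise over all components.
Exponential densities:
  p_1 = 0.38·e^(−0.38·3.6) = 0.38·e^(−1.3680) = 0.096754
  p_2 = 0.64·e^(−0.64·3.6) = 0.64·e^(−2.3040) = 0.0639095
  p_3 = 1.16·e^(−1.16·3.6) = 1.16·e^(−4.1760) = 0.0178174
  p_4 = 1.72·e^(−1.72·3.6) = 1.72·e^(−6.1920) = 0.00351866
Weight by the priors:
  π_1·p_1 = 0.14 × 0.096754 = 0.0135456
  π_2·p_2 = 0.51 × 0.0639095 = 0.0325939
  π_3·p_3 = 0.27 × 0.0178174 = 0.0048107
  π_4·p_4 = 0.08 × 0.00351866 = 0.000281493
Marginal: 0.0135456 + 0.0325939 + 0.0048107 + 0.000281493 = 0.0512316
Responsibility of Population 2: 0.0325939 / 0.0512316 ≈ 0.6362

0.6362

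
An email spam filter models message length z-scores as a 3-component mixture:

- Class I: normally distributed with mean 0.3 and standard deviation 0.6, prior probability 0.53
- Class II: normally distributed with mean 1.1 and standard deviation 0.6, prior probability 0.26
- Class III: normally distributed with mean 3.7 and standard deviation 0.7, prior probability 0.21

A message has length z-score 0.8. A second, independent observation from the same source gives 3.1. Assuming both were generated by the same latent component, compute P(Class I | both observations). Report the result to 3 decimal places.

The responsibility of component k is P(Z=k) f_k(x) divided by Σ_j P(Z=j) f_j(x).
Since both observations come from the same component, the likelihood for component k is f_k(x₁)·f_k(x₂).
  f_I = [0.469853] × [1.24101e-05] = 5.83091e-06
  f_II = [0.586776] × [0.00257046] = 0.00150829
  f_III = [0.00010687] × [0.394707] = 4.21824e-05
Weight by the priors:
  P(Z=I)·f_I = 0.53 × 5.83091e-06 = 3.09038e-06
  P(Z=II)·f_II = 0.26 × 0.00150829 = 0.000392154
  P(Z=III)·f_III = 0.21 × 4.21824e-05 = 8.85831e-06
Denominator: 3.09038e-06 + 0.000392154 + 8.85831e-06 = 0.000404103
P(Class I | x₁,x₂) ≈ 0.008

0.008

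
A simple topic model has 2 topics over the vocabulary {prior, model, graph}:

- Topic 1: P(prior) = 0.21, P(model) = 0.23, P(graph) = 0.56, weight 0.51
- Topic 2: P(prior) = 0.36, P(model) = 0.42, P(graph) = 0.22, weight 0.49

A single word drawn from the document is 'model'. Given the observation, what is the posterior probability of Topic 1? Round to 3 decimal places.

0.363

Apply Bayes' rule: the posterior for each component is proportional to its prior times its likelihood at x.
Component likelihoods at x = 'model':
  L_1 = 0.23
  L_2 = 0.42
Multiply by the mixture weights:
  π_1·L_1 = 0.51 × 0.23 = 0.1173
  π_2·L_2 = 0.49 × 0.42 = 0.2058
Sum: 0.1173 + 0.2058 = 0.3231
P(Topic 1 | 'model') = 0.1173 / 0.3231 ≈ 0.363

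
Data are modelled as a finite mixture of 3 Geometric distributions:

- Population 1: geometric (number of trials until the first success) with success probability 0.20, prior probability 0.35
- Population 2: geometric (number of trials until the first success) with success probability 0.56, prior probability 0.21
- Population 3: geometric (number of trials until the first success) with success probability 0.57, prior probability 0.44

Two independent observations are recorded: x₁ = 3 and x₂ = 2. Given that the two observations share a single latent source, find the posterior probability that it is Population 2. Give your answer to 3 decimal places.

Apply Bayes' rule: the posterior for each component is proportional to its prior times its likelihood at x.
Since both observations come from the same component, the likelihood for component k is f_k(x₁)·f_k(x₂).
  p_1 = [0.128] × [0.16] = 0.02048
  p_2 = [0.108416] × [0.2464] = 0.0267137
  p_3 = [0.105393] × [0.2451] = 0.0258318
Unnormalised posteriors:
  π_1·p_1 = 0.35 × 0.02048 = 0.007168
  π_2·p_2 = 0.21 × 0.0267137 = 0.00560988
  π_3·p_3 = 0.44 × 0.0258318 = 0.011366
Normaliser: 0.007168 + 0.00560988 + 0.011366 = 0.0241439
So the posterior for Population 2 is 0.00560988 / 0.0241439 ≈ 0.232.

0.232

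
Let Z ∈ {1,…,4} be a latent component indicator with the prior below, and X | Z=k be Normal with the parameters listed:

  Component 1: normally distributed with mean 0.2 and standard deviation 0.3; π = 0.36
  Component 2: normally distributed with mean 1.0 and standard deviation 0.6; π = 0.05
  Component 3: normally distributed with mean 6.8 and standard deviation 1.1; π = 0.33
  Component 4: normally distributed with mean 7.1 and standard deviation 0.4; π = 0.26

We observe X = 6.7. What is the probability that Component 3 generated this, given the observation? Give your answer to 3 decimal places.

0.431

Apply Bayes' rule: the posterior for each component is proportional to its prior times its likelihood at x.
Evaluate each component's likelihood at the observed value:
  p_1 = (1/(0.3·√(2π)))·exp(−(6.7−0.2)²/(2·0.3²)) = 1.329808·exp(-234.72222) = 1.53187e-102
  p_2 = (1/(0.6·√(2π)))·exp(−(6.7−1.0)²/(2·0.6²)) = 0.664904·exp(-45.12500) = 1.67966e-20
  p_3 = (1/(1.1·√(2π)))·exp(−(6.7−6.8)²/(2·1.1²)) = 0.362675·exp(-0.00413) = 0.361179
  p_4 = (1/(0.4·√(2π)))·exp(−(6.7−7.1)²/(2·0.4²)) = 0.997356·exp(-0.50000) = 0.604927
Prior × likelihood for each component:
  π_1·p_1 = 0.36 × 1.53187e-102 = 5.51474e-103
  π_2·p_2 = 0.05 × 1.67966e-20 = 8.39828e-22
  π_3·p_3 = 0.33 × 0.361179 = 0.119189
  π_4·p_4 = 0.26 × 0.604927 = 0.157281
Denominator: 5.51474e-103 + 8.39828e-22 + 0.119189 + 0.157281 = 0.27647
Responsibility of Component 3: 0.119189 / 0.27647 ≈ 0.431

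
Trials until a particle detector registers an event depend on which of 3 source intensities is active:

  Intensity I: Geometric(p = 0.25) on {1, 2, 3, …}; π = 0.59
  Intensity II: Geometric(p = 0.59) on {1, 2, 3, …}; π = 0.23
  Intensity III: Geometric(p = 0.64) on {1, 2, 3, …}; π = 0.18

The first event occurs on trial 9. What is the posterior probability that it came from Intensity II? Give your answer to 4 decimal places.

Posterior ∝ prior × likelihood, so P(k | x) ∝ π_k f_k(x); normalise over all components.
Component likelihoods at x = 9:
  p_I = 0.0250282
  p_II = 0.000471111
  p_III = 0.000180551
Prior × likelihood for each component:
  π_I·p_I = 0.59 × 0.0250282 = 0.0147667
  π_II·p_II = 0.23 × 0.000471111 = 0.000108355
  π_III·p_III = 0.18 × 0.000180551 = 3.24992e-05
Normaliser: 0.0147667 + 0.000108355 + 3.24992e-05 = 0.0149075
P(Intensity II | x) = 0.000108355 / 0.0149075 ≈ 0.0073

0.0073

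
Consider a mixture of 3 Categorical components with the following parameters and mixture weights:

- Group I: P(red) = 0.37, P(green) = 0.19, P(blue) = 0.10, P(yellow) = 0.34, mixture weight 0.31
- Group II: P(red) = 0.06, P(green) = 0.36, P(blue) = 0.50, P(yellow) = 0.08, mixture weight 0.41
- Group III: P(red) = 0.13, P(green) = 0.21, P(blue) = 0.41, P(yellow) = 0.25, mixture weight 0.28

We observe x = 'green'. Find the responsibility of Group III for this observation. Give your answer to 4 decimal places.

Apply Bayes' rule: the posterior for each component is proportional to its prior times its likelihood at x.
Component likelihoods at x = 'green':
  f_I = P(green | comp) = 0.19
  f_II = P(green | comp) = 0.36
  f_III = P(green | comp) = 0.21
Multiply by the mixture weights:
  π_I·f_I = 0.31 × 0.19 = 0.0589
  π_II·f_II = 0.41 × 0.36 = 0.1476
  π_III·f_III = 0.28 × 0.21 = 0.0588
Denominator: 0.0589 + 0.1476 + 0.0588 = 0.2653
P(Group III | the observation) ≈ 0.2216

0.2216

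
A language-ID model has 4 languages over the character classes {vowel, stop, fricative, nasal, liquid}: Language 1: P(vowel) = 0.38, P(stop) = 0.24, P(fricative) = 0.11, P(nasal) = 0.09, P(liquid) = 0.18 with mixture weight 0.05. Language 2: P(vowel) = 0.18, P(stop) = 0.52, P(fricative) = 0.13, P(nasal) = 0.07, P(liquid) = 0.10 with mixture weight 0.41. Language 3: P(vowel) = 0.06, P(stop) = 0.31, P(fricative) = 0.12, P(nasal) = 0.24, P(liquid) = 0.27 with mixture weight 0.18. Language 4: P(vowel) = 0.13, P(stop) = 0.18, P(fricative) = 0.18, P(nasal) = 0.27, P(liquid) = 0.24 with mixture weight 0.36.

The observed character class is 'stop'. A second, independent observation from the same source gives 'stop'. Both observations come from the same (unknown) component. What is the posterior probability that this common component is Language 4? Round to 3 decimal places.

0.082

Posterior ∝ prior × likelihood, so P(k | x) ∝ π_k f_k(x); normalise over all components.
Since both observations come from the same component, the likelihood for component k is f_k(x₁)·f_k(x₂).
  p_1 = [0.24] × [0.24] = 0.0576
  p_2 = [0.52] × [0.52] = 0.2704
  p_3 = [0.31] × [0.31] = 0.0961
  p_4 = [0.18] × [0.18] = 0.0324
Multiply by the mixture weights:
  π_1·p_1 = 0.05 × 0.0576 = 0.00288
  π_2·p_2 = 0.41 × 0.2704 = 0.110864
  π_3·p_3 = 0.18 × 0.0961 = 0.017298
  π_4·p_4 = 0.36 × 0.0324 = 0.011664
Evidence: 0.00288 + 0.110864 + 0.017298 + 0.011664 = 0.142706
So the posterior for Language 4 is 0.011664 / 0.142706 ≈ 0.082.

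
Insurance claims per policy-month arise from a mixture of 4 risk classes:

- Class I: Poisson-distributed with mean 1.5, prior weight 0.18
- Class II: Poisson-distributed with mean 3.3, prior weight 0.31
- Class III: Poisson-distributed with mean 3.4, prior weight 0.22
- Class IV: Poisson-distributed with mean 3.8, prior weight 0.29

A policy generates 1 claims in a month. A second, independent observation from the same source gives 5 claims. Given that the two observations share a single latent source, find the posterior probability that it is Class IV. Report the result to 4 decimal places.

0.2988

P(component k | x) = π_k·f_k(x) / marginal(x), where marginal(x) = Σ_j π_j·f_j(x).
Since both observations come from the same component, the likelihood for component k is f_k(x₁)·f_k(x₂).
  f_I = [0.334695] × [0.01412] = 0.00472588
  f_II = [0.121714] × [0.120286] = 0.0146406
  f_III = [0.113469] × [0.126361] = 0.014338
  f_IV = [0.0850089] × [0.147713] = 0.0125569
Weight by the priors:
  π_I·f_I = 0.18 × 0.00472588 = 0.000850659
  π_II·f_II = 0.31 × 0.0146406 = 0.00453859
  π_III·f_III = 0.22 × 0.014338 = 0.00315437
  π_IV·f_IV = 0.29 × 0.0125569 = 0.0036415
Evidence: 0.000850659 + 0.00453859 + 0.00315437 + 0.0036415 = 0.0121851
Responsibility of Class IV: 0.0036415 / 0.0121851 ≈ 0.2988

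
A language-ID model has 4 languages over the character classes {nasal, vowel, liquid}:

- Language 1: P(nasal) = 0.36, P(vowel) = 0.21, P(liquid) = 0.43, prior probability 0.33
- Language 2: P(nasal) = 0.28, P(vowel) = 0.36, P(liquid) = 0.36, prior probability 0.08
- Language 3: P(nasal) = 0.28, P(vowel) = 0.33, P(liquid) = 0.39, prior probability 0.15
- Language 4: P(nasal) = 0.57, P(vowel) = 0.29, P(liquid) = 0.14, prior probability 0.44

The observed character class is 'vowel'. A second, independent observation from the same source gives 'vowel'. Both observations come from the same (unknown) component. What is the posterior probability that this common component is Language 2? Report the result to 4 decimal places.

0.1325

By Bayes' theorem, P(k | x) = P(Z=k) f_k(x) / Σ_j P(Z=j) f_j(x).
Since both observations come from the same component, the likelihood for component k is f_k(x₁)·f_k(x₂).
  f_1 = [0.21] × [0.21] = 0.0441
  f_2 = [0.36] × [0.36] = 0.1296
  f_3 = [0.33] × [0.33] = 0.1089
  f_4 = [0.29] × [0.29] = 0.0841
Unnormalised posteriors:
  P(Z=1)·f_1 = 0.33 × 0.0441 = 0.014553
  P(Z=2)·f_2 = 0.08 × 0.1296 = 0.010368
  P(Z=3)·f_3 = 0.15 × 0.1089 = 0.016335
  P(Z=4)·f_4 = 0.44 × 0.0841 = 0.037004
Normaliser: 0.014553 + 0.010368 + 0.016335 + 0.037004 = 0.07826
P(Language 2 | data) = 0.010368 / 0.07826 ≈ 0.1325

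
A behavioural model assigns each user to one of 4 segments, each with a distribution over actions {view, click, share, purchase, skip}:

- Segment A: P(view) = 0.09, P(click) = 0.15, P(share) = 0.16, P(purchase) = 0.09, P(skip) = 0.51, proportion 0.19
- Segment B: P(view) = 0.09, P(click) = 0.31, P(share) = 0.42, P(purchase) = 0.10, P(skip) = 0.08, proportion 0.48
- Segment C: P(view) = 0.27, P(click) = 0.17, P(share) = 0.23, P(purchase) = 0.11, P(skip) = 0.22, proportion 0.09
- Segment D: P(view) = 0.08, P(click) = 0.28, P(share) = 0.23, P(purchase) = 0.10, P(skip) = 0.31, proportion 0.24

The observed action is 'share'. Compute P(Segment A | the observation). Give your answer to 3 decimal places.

P(component k | x) = w_k·f_k(x) / marginal(x), where marginal(x) = Σ_j w_j·f_j(x).
Evaluate each component's likelihood at the observed value:
  L_A = 0.16
  L_B = 0.42
  L_C = 0.23
  L_D = 0.23
Multiply by the mixture weights:
  w_A·L_A = 0.19 × 0.16 = 0.0304
  w_B·L_B = 0.48 × 0.42 = 0.2016
  w_C·L_C = 0.09 × 0.23 = 0.0207
  w_D·L_D = 0.24 × 0.23 = 0.0552
Sum: 0.0304 + 0.2016 + 0.0207 + 0.0552 = 0.3079
P(Segment A | the observation) ≈ 0.099

0.099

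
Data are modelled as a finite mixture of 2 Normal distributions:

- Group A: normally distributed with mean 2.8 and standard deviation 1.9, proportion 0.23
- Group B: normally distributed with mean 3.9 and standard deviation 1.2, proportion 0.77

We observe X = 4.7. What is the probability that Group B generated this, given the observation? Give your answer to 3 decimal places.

Apply Bayes' rule: the posterior for each component is proportional to its prior times its likelihood at x.
Evaluate each component's likelihood at the observed value:
  p_A = 0.127353
  p_B = 0.266207
Weight by the priors:
  w_A·p_A = 0.23 × 0.127353 = 0.0292912
  w_B·p_B = 0.77 × 0.266207 = 0.204979
Marginal: 0.0292912 + 0.204979 = 0.23427
P(Group B | 4.7) ≈ 0.875

0.875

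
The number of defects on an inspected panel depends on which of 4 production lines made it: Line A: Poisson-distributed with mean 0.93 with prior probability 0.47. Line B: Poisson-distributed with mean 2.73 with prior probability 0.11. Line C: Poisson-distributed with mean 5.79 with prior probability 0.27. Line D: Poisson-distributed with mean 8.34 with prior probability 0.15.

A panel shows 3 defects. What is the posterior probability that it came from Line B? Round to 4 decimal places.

P(component k | x) = P(Z=k)·f_k(x) / marginal(x), where marginal(x) = Σ_j P(Z=j)·f_j(x).
Poisson probabilities:
  p_A = 0.0528937
  p_B = 0.221163
  p_C = 0.098928
  p_D = 0.0230851
Prior × likelihood for each component:
  P(Z=A)·p_A = 0.47 × 0.0528937 = 0.02486
  P(Z=B)·p_B = 0.11 × 0.221163 = 0.0243279
  P(Z=C)·p_C = 0.27 × 0.098928 = 0.0267106
  P(Z=D)·p_D = 0.15 × 0.0230851 = 0.00346276
Normaliser: 0.02486 + 0.0243279 + 0.0267106 + 0.00346276 = 0.0793613
Responsibility of Line B: 0.0243279 / 0.0793613 ≈ 0.3065

0.3065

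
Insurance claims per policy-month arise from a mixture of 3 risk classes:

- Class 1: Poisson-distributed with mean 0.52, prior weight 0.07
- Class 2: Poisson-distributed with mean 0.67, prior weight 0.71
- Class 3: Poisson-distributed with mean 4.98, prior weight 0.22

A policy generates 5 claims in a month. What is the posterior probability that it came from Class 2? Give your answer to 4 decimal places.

Posterior ∝ prior × likelihood, so P(k | x) ∝ π_k f_k(x); normalise over all components.
Poisson probabilities:
  L_1 = e^(−0.52)·0.52^5/5! = 0.000188366
  L_2 = e^(−0.67)·0.67^5/5! = 0.000575725
  L_3 = e^(−4.98)·4.98^5/5! = 0.17546
Weight by the priors:
  π_1·L_1 = 0.07 × 0.000188366 = 1.31856e-05
  π_2·L_2 = 0.71 × 0.000575725 = 0.000408765
  π_3·L_3 = 0.22 × 0.17546 = 0.0386013
Normaliser: 1.31856e-05 + 0.000408765 + 0.0386013 = 0.0390232
P(Class 2 | data) ≈ 0.0105

0.0105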